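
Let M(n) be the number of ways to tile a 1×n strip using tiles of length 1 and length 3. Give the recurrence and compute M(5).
Condition on the last tile: it has length 1 (leaving a 1×(n-1) strip) or length 3 (leaving a 1×(n-3) strip), so M(n) = M(n-1) + M(n-3) (order-3 linear recurrence).
For 0 ≤ i < 3 only unit tiles fit, so M(i) = 1.
Iterating the recurrence: M(3) = 2, M(4) = 3, M(5) = 4.

M(n) = M(n-1) + M(n-3), with M(i) = 1 for 0 ≤ i < 3; M(5) = 4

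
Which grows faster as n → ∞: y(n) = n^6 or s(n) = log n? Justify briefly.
Comparing growth rates:
Growth-rate hierarchy: log n ≺ any polynomial ≺ any exponential cⁿ (c>1) ≺ n! ≺ nⁿ.
polynomial degree 6 dominates logarithmic asymptotically.

y(n) grows faster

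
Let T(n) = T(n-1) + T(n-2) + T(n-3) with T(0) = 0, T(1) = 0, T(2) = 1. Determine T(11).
Computing the sequence terms:
0, 0, 1, 1, 2, 4, 7, 13, 24, 44, 81, 149

149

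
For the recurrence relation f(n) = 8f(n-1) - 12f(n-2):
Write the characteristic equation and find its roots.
Substitute f(n) = rⁿ and divide through by rⁿ⁻²: r² - 8r + 12 = 0
Factor: (r - 6)(r - 2) = 0, so r = 6, 2.
General solution: f(n) = A·6ⁿ + B·2ⁿ

Characteristic: r² - 8r + 12 = 0, Roots: r = 6, 2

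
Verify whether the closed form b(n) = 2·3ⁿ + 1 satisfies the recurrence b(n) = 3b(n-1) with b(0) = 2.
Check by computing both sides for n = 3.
From the recurrence with b(0) = 2:
  b(0) = 2, b(1) = 6, b(2) = 18, b(3) = 54
  so the recurrence gives b(3) = 54.
From the proposed closed form b(n) = 2·3ⁿ + 1:
  b(3) = 55.
The recurrence gives 54 but the closed form gives 55, so the closed form does not satisfy the recurrence.

No, the closed form is incorrect.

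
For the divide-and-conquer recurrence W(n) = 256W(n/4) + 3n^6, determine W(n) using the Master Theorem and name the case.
Master Theorem template: W(n) = a·W(n/b) + f(n).
Here: a=256, b=4, f(n)=3n^6
Compute log_b(a) = log_4(256) = 4.
f(n) = 3n^6 = Ω(n^(4+ε)) with ε = 2, and the regularity condition holds (a·f(n/b) = (a/b^6)·f(n) with a/b^6 = 4^-2 < 1). Case 3: W(n) = Θ(f(n)) = Θ(n^6).

Case 3: W(n) = Θ(n^6)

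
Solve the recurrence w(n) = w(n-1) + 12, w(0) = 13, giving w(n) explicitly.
Recurrence: w(n) = w(n-1) + 12, initial: w(0) = 13.
Each step adds 12, so w(n) = w(0) + 12n = 12n + 13.

w(n) = 12n + 13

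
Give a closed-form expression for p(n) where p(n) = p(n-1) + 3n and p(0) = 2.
Recurrence: p(n) = p(n-1) + 3n, initial: p(0) = 2.
Telescoping: p(n) = p(0) + 3·Σᵢ₌₁ⁿ i = 2 + 3·n(n+1)/2.

p(n) = 3·n(n+1)/2 + 2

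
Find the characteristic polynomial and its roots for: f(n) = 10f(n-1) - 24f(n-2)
Substitute f(n) = rⁿ and divide through by rⁿ⁻²: r² - 10r + 24 = 0
Factor: (r - 4)(r - 6) = 0, so r = 4, 6.
General solution: f(n) = A·4ⁿ + B·6ⁿ

Characteristic: r² - 10r + 24 = 0, Roots: r = 4, 6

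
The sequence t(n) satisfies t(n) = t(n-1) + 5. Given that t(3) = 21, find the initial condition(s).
t(3) = t(0) + 3·5, so t(0) = 21 - 15 = 6.

t(0) = 6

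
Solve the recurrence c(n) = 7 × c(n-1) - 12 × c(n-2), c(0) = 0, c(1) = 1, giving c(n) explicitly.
Recurrence: c(n) = 7 × c(n-1) - 12 × c(n-2), initial: c(0) = 0, c(1) = 1.
Characteristic equation: r² - 7r + 12 = 0, which factors as (r - 4)(r - 3) = 0, so r = 4, 3. General solution c(n) = A·4ⁿ + B·3ⁿ. From c(0) = 0: A + B = 0. From c(1) = 1: 4A + 3B = 1. Solving gives A = 1, B = -1.

c(n) = 4ⁿ - 3ⁿ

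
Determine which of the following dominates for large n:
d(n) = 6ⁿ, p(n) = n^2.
Comparing growth rates:
Growth-rate hierarchy: log n ≺ any polynomial ≺ any exponential cⁿ (c>1) ≺ n! ≺ nⁿ.
exponential base 6 dominates polynomial degree 2 asymptotically.

d(n) grows faster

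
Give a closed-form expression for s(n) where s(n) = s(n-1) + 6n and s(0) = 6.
Recurrence: s(n) = s(n-1) + 6n, initial: s(0) = 6.
Telescoping: s(n) = s(0) + 6·Σᵢ₌₁ⁿ i = 6 + 6·n(n+1)/2.

s(n) = 6·n(n+1)/2 + 6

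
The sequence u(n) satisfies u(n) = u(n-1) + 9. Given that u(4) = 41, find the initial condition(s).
u(4) = u(0) + 4·9, so u(0) = 41 - 36 = 5.

u(0) = 5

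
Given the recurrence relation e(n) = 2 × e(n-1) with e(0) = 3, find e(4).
Computing step by step:
e(0) = 3
e(1) = 2 × 3 = 6
e(2) = 2 × 6 = 12
e(3) = 2 × 12 = 24
e(4) = 2 × 24 = 48

48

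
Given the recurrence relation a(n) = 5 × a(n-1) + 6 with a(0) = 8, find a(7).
Computing step by step:
a(0) = 8
a(1) = 5 × 8 + 6 = 46
a(2) = 5 × 46 + 6 = 236
a(3) = 5 × 236 + 6 = 1186
a(4) = 5 × 1186 + 6 = 5936
a(5) = 5 × 5936 + 6 = 29686
a(6) = 5 × 29686 + 6 = 148436
a(7) = 5 × 148436 + 6 = 742186

742186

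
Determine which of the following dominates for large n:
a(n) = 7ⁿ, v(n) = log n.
Comparing growth rates:
Growth-rate hierarchy: log n ≺ any polynomial ≺ any exponential cⁿ (c>1) ≺ n! ≺ nⁿ.
exponential base 7 dominates logarithmic asymptotically.

a(n) grows faster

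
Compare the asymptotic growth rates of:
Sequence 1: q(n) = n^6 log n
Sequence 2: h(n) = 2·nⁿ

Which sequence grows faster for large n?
Comparing growth rates:
Growth-rate hierarchy: log n ≺ any polynomial ≺ any exponential cⁿ (c>1) ≺ n! ≺ nⁿ.
super-exponential nⁿ dominates polynomial degree 6 (with log factor) asymptotically.

h(n) grows faster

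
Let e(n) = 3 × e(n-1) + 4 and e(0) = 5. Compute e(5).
Computing step by step:
e(0) = 5
e(1) = 3 × 5 + 4 = 19
e(2) = 3 × 19 + 4 = 61
e(3) = 3 × 61 + 4 = 187
e(4) = 3 × 187 + 4 = 565
e(5) = 3 × 565 + 4 = 1699

1699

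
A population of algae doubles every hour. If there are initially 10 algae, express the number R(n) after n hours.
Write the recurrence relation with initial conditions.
Each hour multiplies the count by 2, so the count after n hours depends only on the count after n-1 hours: R(n) = 2 × R(n-1). The starting count gives R(0) = 10.
Unrolling n times gives the closed form R(n) = 10 × 2ⁿ.

R(n) = 2 × R(n-1), R(0) = 10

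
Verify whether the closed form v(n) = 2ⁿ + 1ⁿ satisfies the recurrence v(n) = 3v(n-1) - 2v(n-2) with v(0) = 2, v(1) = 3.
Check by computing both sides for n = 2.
From the recurrence with v(0) = 2, v(1) = 3:
  v(0) = 2, v(1) = 3, v(2) = 5
  so the recurrence gives v(2) = 5.
From the proposed closed form v(n) = 2ⁿ + 1ⁿ:
  v(2) = 5.
Both sides give 5 at n = 2, and the initial condition(s) match, so the closed form is consistent.

Yes, the closed form is correct.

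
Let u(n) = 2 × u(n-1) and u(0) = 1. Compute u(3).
Computing step by step:
u(0) = 1
u(1) = 2 × 1 = 2
u(2) = 2 × 2 = 4
u(3) = 2 × 4 = 8

8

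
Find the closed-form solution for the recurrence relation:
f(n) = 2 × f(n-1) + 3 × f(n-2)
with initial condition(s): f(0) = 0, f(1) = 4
Recurrence: f(n) = 2 × f(n-1) + 3 × f(n-2), initial: f(0) = 0, f(1) = 4.
Characteristic equation: r² - 2r - 3 = 0, which factors as (r - 3)(r + 1) = 0, so r = 3, -1. General solution f(n) = A·3ⁿ + B·(-1)ⁿ. From f(0) = 0: A + B = 0. From f(1) = 4: 3A - 1B = 4. Solving gives A = 1, B = -1.

f(n) = 3ⁿ - (-1)ⁿ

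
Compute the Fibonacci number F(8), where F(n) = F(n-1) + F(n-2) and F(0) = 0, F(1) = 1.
Computing the sequence terms:
0, 1, 1, 2, 3, 5, 8, 13, 21

21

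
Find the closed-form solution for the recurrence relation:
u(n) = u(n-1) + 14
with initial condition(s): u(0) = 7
Recurrence: u(n) = u(n-1) + 14, initial: u(0) = 7.
Each step adds 14, so u(n) = u(0) + 14n = 14n + 7.

u(n) = 14n + 7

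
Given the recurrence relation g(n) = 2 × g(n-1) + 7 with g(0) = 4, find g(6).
Computing step by step:
g(0) = 4
g(1) = 2 × 4 + 7 = 15
g(2) = 2 × 15 + 7 = 37
g(3) = 2 × 37 + 7 = 81
g(4) = 2 × 81 + 7 = 169
g(5) = 2 × 169 + 7 = 345
g(6) = 2 × 345 + 7 = 697

697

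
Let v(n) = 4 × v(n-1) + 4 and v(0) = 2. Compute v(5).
Computing step by step:
v(0) = 2
v(1) = 4 × 2 + 4 = 12
v(2) = 4 × 12 + 4 = 52
v(3) = 4 × 52 + 4 = 212
v(4) = 4 × 212 + 4 = 852
v(5) = 4 × 852 + 4 = 3412

3412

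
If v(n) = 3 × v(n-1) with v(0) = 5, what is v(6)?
Computing step by step:
v(0) = 5
v(1) = 3 × 5 = 15
v(2) = 3 × 15 = 45
v(3) = 3 × 45 = 135
v(4) = 3 × 135 = 405
v(5) = 3 × 405 = 1215
v(6) = 3 × 1215 = 3645

3645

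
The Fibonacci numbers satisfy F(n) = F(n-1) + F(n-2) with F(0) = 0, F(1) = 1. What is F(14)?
Computing the sequence terms:
0, 1, 1, 2, 3, 5, 8, 13, 21, 34, 55, 89, 144, 233, 377

377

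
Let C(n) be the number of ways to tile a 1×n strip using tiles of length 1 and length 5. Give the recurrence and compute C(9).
Condition on the last tile: it has length 1 (leaving a 1×(n-1) strip) or length 5 (leaving a 1×(n-5) strip), so C(n) = C(n-1) + C(n-5) (order-5 linear recurrence).
For 0 ≤ i < 5 only unit tiles fit, so C(i) = 1.
Iterating the recurrence: C(5) = 2, C(6) = 3, C(7) = 4, C(8) = 5, C(9) = 6.

C(n) = C(n-1) + C(n-5), with C(i) = 1 for 0 ≤ i < 5; C(9) = 6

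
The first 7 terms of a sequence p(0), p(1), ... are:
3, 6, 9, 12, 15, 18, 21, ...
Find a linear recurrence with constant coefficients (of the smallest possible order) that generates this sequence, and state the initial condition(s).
Look for the lowest-order linear relation among consecutive terms.
Observation: consecutive differences are constant (= 3).
Check at n=2: 1·6 + 3 = 9. ✓

p(n) = p(n-1) + 3, p(0) = 3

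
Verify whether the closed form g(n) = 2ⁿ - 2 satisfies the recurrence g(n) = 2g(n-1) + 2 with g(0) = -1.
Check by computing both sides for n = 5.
From the recurrence with g(0) = -1:
  g(0) = -1, g(1) = 0, g(2) = 2, g(3) = 6, g(4) = 14, g(5) = 30
  so the recurrence gives g(5) = 30.
From the proposed closed form g(n) = 2ⁿ - 2:
  g(5) = 30.
Both sides give 30 at n = 5, and the initial condition(s) match, so the closed form is consistent.

Yes, the closed form is correct.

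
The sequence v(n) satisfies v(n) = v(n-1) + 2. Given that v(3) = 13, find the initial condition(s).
v(3) = v(0) + 3·2, so v(0) = 13 - 6 = 7.

v(0) = 7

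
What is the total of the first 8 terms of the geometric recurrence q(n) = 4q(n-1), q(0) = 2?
Computing the sequence terms: 2, 8, 32, 128, 512, 2048, 8192, 32768
Adding these values together:

43690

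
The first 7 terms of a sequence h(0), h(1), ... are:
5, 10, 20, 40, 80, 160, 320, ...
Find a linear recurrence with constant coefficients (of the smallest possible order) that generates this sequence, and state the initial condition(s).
Look for the lowest-order linear relation among consecutive terms.
Observation: each term is 2× the previous.
Check at n=2: 2·10 = 20. ✓

h(n) = 2 × h(n-1), h(0) = 5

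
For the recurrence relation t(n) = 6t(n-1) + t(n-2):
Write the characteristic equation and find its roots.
Substitute t(n) = rⁿ and divide through by rⁿ⁻²: r² - 6r - 1 = 0
Discriminant: 6² + 4·1 = 40, not a perfect square, so by the quadratic formula r = (6 ± √40)/2.
General solution: t(n) = A·r₁ⁿ + B·r₂ⁿ where r₁,r₂ = (6 ± √40)/2

Characteristic: r² - 6r - 1 = 0, Roots: r = (6 ± √40)/2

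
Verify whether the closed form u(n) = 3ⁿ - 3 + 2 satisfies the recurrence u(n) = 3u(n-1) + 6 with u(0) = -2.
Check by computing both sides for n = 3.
From the recurrence with u(0) = -2:
  u(0) = -2, u(1) = 0, u(2) = 6, u(3) = 24
  so the recurrence gives u(3) = 24.
From the proposed closed form u(n) = 3ⁿ - 3 + 2:
  u(3) = 26.
The recurrence gives 24 but the closed form gives 26, so the closed form does not satisfy the recurrence.

No, the closed form is incorrect.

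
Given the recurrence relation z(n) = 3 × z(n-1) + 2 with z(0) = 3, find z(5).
Computing step by step:
z(0) = 3
z(1) = 3 × 3 + 2 = 11
z(2) = 3 × 11 + 2 = 35
z(3) = 3 × 35 + 2 = 107
z(4) = 3 × 107 + 2 = 323
z(5) = 3 × 323 + 2 = 971

971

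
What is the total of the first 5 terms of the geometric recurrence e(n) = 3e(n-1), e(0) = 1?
Computing the sequence terms: 1, 3, 9, 27, 81
Adding these values together:

121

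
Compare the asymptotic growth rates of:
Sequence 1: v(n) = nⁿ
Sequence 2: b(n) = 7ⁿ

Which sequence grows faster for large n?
Comparing growth rates:
Growth-rate hierarchy: log n ≺ any polynomial ≺ any exponential cⁿ (c>1) ≺ n! ≺ nⁿ.
super-exponential nⁿ dominates exponential base 7 asymptotically.

v(n) grows faster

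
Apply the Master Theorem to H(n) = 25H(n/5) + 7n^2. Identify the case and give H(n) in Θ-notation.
Master Theorem template: H(n) = a·H(n/b) + f(n).
Here: a=25, b=5, f(n)=7n^2
Compute log_b(a) = log_5(25) = 2.
f(n) = 7n^2 = Θ(n^2). Case 2: H(n) = Θ(n^2 log n).

Case 2: H(n) = Θ(n^2 log n)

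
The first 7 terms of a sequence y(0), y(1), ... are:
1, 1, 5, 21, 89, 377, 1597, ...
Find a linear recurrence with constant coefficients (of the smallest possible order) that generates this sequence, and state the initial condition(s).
Look for the lowest-order linear relation among consecutive terms.
Observation: y(n) - 4·y(n-1) - (1)·y(n-2) = 0 holds for the shown terms, and no order-1 relation y(n) = α·y(n-1) + β fits.
Check at n=3: 4·5 + (1)·1 = 21. ✓

y(n) = 4y(n-1) + y(n-2), y(0) = 1, y(1) = 1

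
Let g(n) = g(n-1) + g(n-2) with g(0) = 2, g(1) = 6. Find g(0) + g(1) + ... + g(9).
Computing the sequence terms: 2, 6, 8, 14, 22, 36, 58, 94, 152, 246
Adding these values together:

638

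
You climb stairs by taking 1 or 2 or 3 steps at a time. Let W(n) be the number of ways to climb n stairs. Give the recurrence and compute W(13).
Condition on the size of the last step (1 to 3): before it there were n-1, …, n-3 stairs climbed, and these cases are disjoint, so W(n) = W(n-1) + W(n-2) + W(n-3) (order-3 linear recurrence).
Initial conditions by direct count (compositions of i into parts ≤ 3): W(1) = 1; W(2) = 2; W(3) = 4.
Iterating the recurrence: W(4) = 7, W(5) = 13, W(6) = 24, W(7) = 44, W(8) = 81, W(9) = 149, W(10) = 274, W(11) = 504, W(12) = 927, W(13) = 1705.

W(n) = W(n-1) + W(n-2) + W(n-3), W(1) = 1, W(2) = 2, W(3) = 4; W(13) = 1705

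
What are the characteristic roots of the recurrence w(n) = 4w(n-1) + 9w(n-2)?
Substitute w(n) = rⁿ and divide through by rⁿ⁻²: r² - 4r - 9 = 0
Discriminant: 4² + 4·9 = 52, not a perfect square, so by the quadratic formula r = (4 ± √52)/2.
General solution: w(n) = A·r₁ⁿ + B·r₂ⁿ where r₁,r₂ = (4 ± √52)/2

Characteristic: r² - 4r - 9 = 0, Roots: r = (4 ± √52)/2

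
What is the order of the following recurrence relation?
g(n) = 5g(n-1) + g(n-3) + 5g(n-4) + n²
The order is the largest lag k for which g(n-k) appears. Here the deepest term is g(n-4) (the n² term is non-homogeneous and does not affect the order), so the order is 4.

Order 4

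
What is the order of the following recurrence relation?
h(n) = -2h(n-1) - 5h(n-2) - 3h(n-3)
The order is the largest lag k for which h(n-k) appears. Here the deepest term is h(n-3), so the order is 3.

Order 3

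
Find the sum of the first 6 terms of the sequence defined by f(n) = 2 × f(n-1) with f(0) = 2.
Computing the sequence terms: 2, 4, 8, 16, 32, 64
Adding these values together:

126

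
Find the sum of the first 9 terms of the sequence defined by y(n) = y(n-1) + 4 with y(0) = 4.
Computing the sequence terms: 4, 8, 12, 16, 20, 24, 28, 32, 36
Adding these values together:

180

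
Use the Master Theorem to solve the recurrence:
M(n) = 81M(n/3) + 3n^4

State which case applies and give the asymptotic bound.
Master Theorem template: M(n) = a·M(n/b) + f(n).
Here: a=81, b=3, f(n)=3n^4
Compute log_b(a) = log_3(81) = 4.
f(n) = 3n^4 = Θ(n^4). Case 2: M(n) = Θ(n^4 log n).

Case 2: M(n) = Θ(n^4 log n)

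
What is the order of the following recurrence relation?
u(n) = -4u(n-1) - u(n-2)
The order is the largest lag k for which u(n-k) appears. Here the deepest term is u(n-2), so the order is 2.

Order 2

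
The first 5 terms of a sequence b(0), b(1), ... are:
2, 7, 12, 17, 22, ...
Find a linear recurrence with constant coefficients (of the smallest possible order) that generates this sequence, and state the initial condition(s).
Look for the lowest-order linear relation among consecutive terms.
Observation: consecutive differences are constant (= 5).
Check at n=2: 1·7 + 5 = 12. ✓

b(n) = b(n-1) + 5, b(0) = 2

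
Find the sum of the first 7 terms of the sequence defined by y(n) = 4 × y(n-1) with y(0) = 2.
Computing the sequence terms: 2, 8, 32, 128, 512, 2048, 8192
Adding these values together:

10922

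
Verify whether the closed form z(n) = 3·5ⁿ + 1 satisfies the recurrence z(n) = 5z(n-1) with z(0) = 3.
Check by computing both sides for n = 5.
From the recurrence with z(0) = 3:
  z(0) = 3, z(1) = 15, z(2) = 75, z(3) = 375, z(4) = 1875, z(5) = 9375
  so the recurrence gives z(5) = 9375.
From the proposed closed form z(n) = 3·5ⁿ + 1:
  z(5) = 9376.
The recurrence gives 9375 but the closed form gives 9376, so the closed form does not satisfy the recurrence.

No, the closed form is incorrect.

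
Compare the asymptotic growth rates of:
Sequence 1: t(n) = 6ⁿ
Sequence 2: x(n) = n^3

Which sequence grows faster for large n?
Comparing growth rates:
Growth-rate hierarchy: log n ≺ any polynomial ≺ any exponential cⁿ (c>1) ≺ n! ≺ nⁿ.
exponential base 6 dominates polynomial degree 3 asymptotically.

t(n) grows faster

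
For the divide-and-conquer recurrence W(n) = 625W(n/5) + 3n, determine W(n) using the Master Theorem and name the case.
Master Theorem template: W(n) = a·W(n/b) + f(n).
Here: a=625, b=5, f(n)=3n
Compute log_b(a) = log_5(625) = 4.
f(n) = 3n = O(n^(4-ε)) with ε = 3. Case 1: W(n) = Θ(n^log_b(a)) = Θ(n^4).

Case 1: W(n) = Θ(n^4)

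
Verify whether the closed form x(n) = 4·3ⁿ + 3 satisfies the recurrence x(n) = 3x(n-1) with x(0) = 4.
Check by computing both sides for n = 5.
From the recurrence with x(0) = 4:
  x(0) = 4, x(1) = 12, x(2) = 36, x(3) = 108, x(4) = 324, x(5) = 972
  so the recurrence gives x(5) = 972.
From the proposed closed form x(n) = 4·3ⁿ + 3:
  x(5) = 975.
The recurrence gives 972 but the closed form gives 975, so the closed form does not satisfy the recurrence.

No, the closed form is incorrect.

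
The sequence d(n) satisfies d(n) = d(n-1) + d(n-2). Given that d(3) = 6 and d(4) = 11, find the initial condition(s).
Work backwards using d(k) = d(k+2) - d(k+1):
d(2) = d(4) - d(3) = 11 - 6 = 5
d(1) = d(3) - d(2) = 6 - 5 = 1
d(0) = d(2) - d(1) = 5 - 1 = 4

d(0) = 4, d(1) = 1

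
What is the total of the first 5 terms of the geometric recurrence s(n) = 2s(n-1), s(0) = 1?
Computing the sequence terms: 1, 2, 4, 8, 16
Adding these values together:

31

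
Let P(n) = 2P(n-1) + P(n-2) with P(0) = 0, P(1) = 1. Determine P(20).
Computing the sequence terms:
0, 1, 2, 5, 12, 29, 70, 169, 408, 985, 2378, 5741, 13860, 33461, 80782, 195025, 470832, 1136689, 2744210, 6625109, 15994428

15994428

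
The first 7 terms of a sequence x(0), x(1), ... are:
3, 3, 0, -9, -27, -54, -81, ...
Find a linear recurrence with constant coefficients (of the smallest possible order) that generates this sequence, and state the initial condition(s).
Look for the lowest-order linear relation among consecutive terms.
Observation: x(n) - 3·x(n-1) - (-3)·x(n-2) = 0 holds for the shown terms, and no order-1 relation x(n) = α·x(n-1) + β fits.
Check at n=3: 3·0 + (-3)·3 = -9. ✓

x(n) = 3x(n-1) - 3x(n-2), x(0) = 3, x(1) = 3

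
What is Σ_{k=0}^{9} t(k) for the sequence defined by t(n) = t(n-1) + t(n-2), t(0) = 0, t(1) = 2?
Computing the sequence terms: 0, 2, 2, 4, 6, 10, 16, 26, 42, 68
Adding these values together:

176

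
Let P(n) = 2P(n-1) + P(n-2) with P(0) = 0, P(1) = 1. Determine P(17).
Computing the sequence terms:
0, 1, 2, 5, 12, 29, 70, 169, 408, 985, 2378, 5741, 13860, 33461, 80782, 195025, 470832, 1136689

1136689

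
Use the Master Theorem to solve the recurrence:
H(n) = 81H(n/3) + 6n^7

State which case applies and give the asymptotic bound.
Master Theorem template: H(n) = a·H(n/b) + f(n).
Here: a=81, b=3, f(n)=6n^7
Compute log_b(a) = log_3(81) = 4.
f(n) = 6n^7 = Ω(n^(4+ε)) with ε = 3, and the regularity condition holds (a·f(n/b) = (a/b^7)·f(n) with a/b^7 = 3^-3 < 1). Case 3: H(n) = Θ(f(n)) = Θ(n^7).

Case 3: H(n) = Θ(n^7)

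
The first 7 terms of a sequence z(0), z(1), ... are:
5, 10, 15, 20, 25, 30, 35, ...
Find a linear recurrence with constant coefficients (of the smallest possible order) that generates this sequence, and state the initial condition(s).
Look for the lowest-order linear relation among consecutive terms.
Observation: consecutive differences are constant (= 5).
Check at n=2: 1·10 + 5 = 15. ✓

z(n) = z(n-1) + 5, z(0) = 5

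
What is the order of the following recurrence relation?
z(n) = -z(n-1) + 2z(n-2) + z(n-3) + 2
The order is the largest lag k for which z(n-k) appears. Here the deepest term is z(n-3) (the 2 term is non-homogeneous and does not affect the order), so the order is 3.

Order 3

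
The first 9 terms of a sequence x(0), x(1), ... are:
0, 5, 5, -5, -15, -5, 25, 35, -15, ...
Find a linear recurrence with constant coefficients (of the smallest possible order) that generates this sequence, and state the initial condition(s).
Look for the lowest-order linear relation among consecutive terms.
Observation: x(n) - 1·x(n-1) - (-2)·x(n-2) = 0 holds for the shown terms, and no order-1 relation x(n) = α·x(n-1) + β fits.
Check at n=3: 1·5 + (-2)·5 = -5. ✓

x(n) = x(n-1) - 2x(n-2), x(0) = 0, x(1) = 5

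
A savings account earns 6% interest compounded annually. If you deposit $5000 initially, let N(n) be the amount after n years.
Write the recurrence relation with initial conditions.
Each year the balance grows by 6%, i.e. is multiplied by 1 + 6/100 = 1.06, so N(n) = 1.06 × N(n-1). The initial deposit gives N(0) = 5000.
Unrolling gives the closed form N(n) = 5000 × (1.06)ⁿ.

N(n) = 1.06 × N(n-1), N(0) = 5000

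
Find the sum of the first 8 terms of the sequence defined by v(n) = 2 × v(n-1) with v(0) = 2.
Computing the sequence terms: 2, 4, 8, 16, 32, 64, 128, 256
Adding these values together:

510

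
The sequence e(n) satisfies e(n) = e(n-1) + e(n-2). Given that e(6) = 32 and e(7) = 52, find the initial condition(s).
Work backwards using e(k) = e(k+2) - e(k+1):
e(5) = e(7) - e(6) = 52 - 32 = 20
e(4) = e(6) - e(5) = 32 - 20 = 12
e(3) = e(5) - e(4) = 20 - 12 = 8
e(2) = e(4) - e(3) = 12 - 8 = 4
e(1) = e(3) - e(2) = 8 - 4 = 4
e(0) = e(2) - e(1) = 4 - 4 = 0

e(0) = 0, e(1) = 4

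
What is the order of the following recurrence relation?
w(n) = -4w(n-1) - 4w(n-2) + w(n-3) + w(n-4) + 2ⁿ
The order is the largest lag k for which w(n-k) appears. Here the deepest term is w(n-4) (the 2ⁿ term is non-homogeneous and does not affect the order), so the order is 4.

Order 4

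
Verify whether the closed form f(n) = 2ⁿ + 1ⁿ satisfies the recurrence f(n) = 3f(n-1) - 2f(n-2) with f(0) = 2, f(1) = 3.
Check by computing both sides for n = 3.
From the recurrence with f(0) = 2, f(1) = 3:
  f(0) = 2, f(1) = 3, f(2) = 5, f(3) = 9
  so the recurrence gives f(3) = 9.
From the proposed closed form f(n) = 2ⁿ + 1ⁿ:
  f(3) = 9.
Both sides give 9 at n = 3, and the initial condition(s) match, so the closed form is consistent.

Yes, the closed form is correct.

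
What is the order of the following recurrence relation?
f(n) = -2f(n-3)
The order is the largest lag k for which f(n-k) appears. Here the deepest term is f(n-3), so the order is 3.

Order 3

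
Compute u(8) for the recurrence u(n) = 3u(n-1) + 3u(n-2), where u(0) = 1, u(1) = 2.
Computing the sequence terms:
1, 2, 9, 33, 126, 477, 1809, 6858, 26001

26001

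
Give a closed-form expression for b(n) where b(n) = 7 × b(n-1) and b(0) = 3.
Recurrence: b(n) = 7 × b(n-1), initial: b(0) = 3.
Each term is 7 times the previous, so this is geometric with ratio 7. After n steps: b(n) = b(0)·7ⁿ = 3·7ⁿ.

b(n) = 3·7ⁿ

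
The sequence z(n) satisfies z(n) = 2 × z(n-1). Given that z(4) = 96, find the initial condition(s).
In general z(n) = 2ⁿ · z(0). At n = 4: z(0) = z(4) / 2^4 = 96 / 16 = 6.

z(0) = 6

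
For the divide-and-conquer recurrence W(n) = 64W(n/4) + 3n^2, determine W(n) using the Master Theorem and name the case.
Master Theorem template: W(n) = a·W(n/b) + f(n).
Here: a=64, b=4, f(n)=3n^2
Compute log_b(a) = log_4(64) = 3.
f(n) = 3n^2 = O(n^(3-ε)) with ε = 1. Case 1: W(n) = Θ(n^log_b(a)) = Θ(n^3).

Case 1: W(n) = Θ(n^3)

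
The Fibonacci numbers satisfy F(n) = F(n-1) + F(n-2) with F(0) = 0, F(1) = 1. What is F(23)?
Computing the sequence terms:
0, 1, 1, 2, 3, 5, 8, 13, 21, 34, 55, 89, 144, 233, 377, 610, 987, 1597, 2584, 4181, 6765, 10946, 17711, 28657

28657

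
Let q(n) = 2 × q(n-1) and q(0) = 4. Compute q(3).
Computing step by step:
q(0) = 4
q(1) = 2 × 4 = 8
q(2) = 2 × 8 = 16
q(3) = 2 × 16 = 32

32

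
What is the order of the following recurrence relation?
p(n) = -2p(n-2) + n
The order is the largest lag k for which p(n-k) appears. Here the deepest term is p(n-2) (the n term is non-homogeneous and does not affect the order), so the order is 2.

Order 2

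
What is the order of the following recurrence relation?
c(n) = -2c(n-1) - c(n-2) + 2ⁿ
The order is the largest lag k for which c(n-k) appears. Here the deepest term is c(n-2) (the 2ⁿ term is non-homogeneous and does not affect the order), so the order is 2.

Order 2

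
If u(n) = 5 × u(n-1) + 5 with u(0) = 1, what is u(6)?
Computing step by step:
u(0) = 1
u(1) = 5 × 1 + 5 = 10
u(2) = 5 × 10 + 5 = 55
u(3) = 5 × 55 + 5 = 280
u(4) = 5 × 280 + 5 = 1405
u(5) = 5 × 1405 + 5 = 7030
u(6) = 5 × 7030 + 5 = 35155

35155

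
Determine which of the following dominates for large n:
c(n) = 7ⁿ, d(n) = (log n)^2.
Comparing growth rates:
Growth-rate hierarchy: log n ≺ any polynomial ≺ any exponential cⁿ (c>1) ≺ n! ≺ nⁿ.
exponential base 7 dominates polylogarithmic (log n)^2 asymptotically.

c(n) grows faster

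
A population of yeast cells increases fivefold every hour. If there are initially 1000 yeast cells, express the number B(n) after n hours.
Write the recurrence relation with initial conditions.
Each hour multiplies the count by 5, so the count after n hours depends only on the count after n-1 hours: B(n) = 5 × B(n-1). The starting count gives B(0) = 1000.
Unrolling n times gives the closed form B(n) = 1000 × 5ⁿ.

B(n) = 5 × B(n-1), B(0) = 1000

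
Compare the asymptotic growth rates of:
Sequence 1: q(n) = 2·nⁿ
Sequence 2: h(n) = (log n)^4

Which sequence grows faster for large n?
Comparing growth rates:
Growth-rate hierarchy: log n ≺ any polynomial ≺ any exponential cⁿ (c>1) ≺ n! ≺ nⁿ.
super-exponential nⁿ dominates polylogarithmic (log n)^4 asymptotically.

q(n) grows faster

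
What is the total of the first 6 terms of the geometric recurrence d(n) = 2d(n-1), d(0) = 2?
Computing the sequence terms: 2, 4, 8, 16, 32, 64
Adding these values together:

126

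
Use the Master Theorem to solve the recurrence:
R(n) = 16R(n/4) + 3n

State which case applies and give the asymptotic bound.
Master Theorem template: R(n) = a·R(n/b) + f(n).
Here: a=16, b=4, f(n)=3n
Compute log_b(a) = log_4(16) = 2.
f(n) = 3n = O(n^(2-ε)) with ε = 1. Case 1: R(n) = Θ(n^log_b(a)) = Θ(n^2).

Case 1: R(n) = Θ(n^2)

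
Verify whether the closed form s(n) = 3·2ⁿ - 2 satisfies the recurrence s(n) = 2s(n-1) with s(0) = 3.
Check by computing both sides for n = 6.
From the recurrence with s(0) = 3:
  s(0) = 3, s(1) = 6, s(2) = 12, s(3) = 24, s(4) = 48, s(5) = 96, s(6) = 192
  so the recurrence gives s(6) = 192.
From the proposed closed form s(n) = 3·2ⁿ - 2:
  s(6) = 190.
The recurrence gives 192 but the closed form gives 190, so the closed form does not satisfy the recurrence.

No, the closed form is incorrect.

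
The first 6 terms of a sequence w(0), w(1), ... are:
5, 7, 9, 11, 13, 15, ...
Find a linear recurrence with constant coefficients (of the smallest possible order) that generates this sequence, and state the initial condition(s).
Look for the lowest-order linear relation among consecutive terms.
Observation: consecutive differences are constant (= 2).
Check at n=2: 1·7 + 2 = 9. ✓

w(n) = w(n-1) + 2, w(0) = 5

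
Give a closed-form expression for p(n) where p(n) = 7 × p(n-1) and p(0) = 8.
Recurrence: p(n) = 7 × p(n-1), initial: p(0) = 8.
Each term is 7 times the previous, so this is geometric with ratio 7. After n steps: p(n) = p(0)·7ⁿ = 8·7ⁿ.

p(n) = 8·7ⁿ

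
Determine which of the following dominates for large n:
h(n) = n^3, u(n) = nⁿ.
Comparing growth rates:
Growth-rate hierarchy: log n ≺ any polynomial ≺ any exponential cⁿ (c>1) ≺ n! ≺ nⁿ.
super-exponential nⁿ dominates polynomial degree 3 asymptotically.

u(n) grows faster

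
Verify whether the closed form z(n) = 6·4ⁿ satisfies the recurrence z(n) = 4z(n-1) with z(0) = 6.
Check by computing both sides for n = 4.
From the recurrence with z(0) = 6:
  z(0) = 6, z(1) = 24, z(2) = 96, z(3) = 384, z(4) = 1536
  so the recurrence gives z(4) = 1536.
From the proposed closed form z(n) = 6·4ⁿ:
  z(4) = 1536.
Both sides give 1536 at n = 4, and the initial condition(s) match, so the closed form is consistent.

Yes, the closed form is correct.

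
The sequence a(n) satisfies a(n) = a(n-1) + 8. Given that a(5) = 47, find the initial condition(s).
a(5) = a(0) + 5·8, so a(0) = 47 - 40 = 7.

a(0) = 7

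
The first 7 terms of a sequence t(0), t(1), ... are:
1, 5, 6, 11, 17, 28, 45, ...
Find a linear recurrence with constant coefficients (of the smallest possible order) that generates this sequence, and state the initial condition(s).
Look for the lowest-order linear relation among consecutive terms.
Observation: t(n) - 1·t(n-1) - (1)·t(n-2) = 0 holds for the shown terms, and no order-1 relation t(n) = α·t(n-1) + β fits.
Check at n=3: 1·6 + (1)·5 = 11. ✓

t(n) = t(n-1) + t(n-2), t(0) = 1, t(1) = 5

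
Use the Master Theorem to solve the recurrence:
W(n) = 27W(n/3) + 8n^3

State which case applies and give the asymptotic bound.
Master Theorem template: W(n) = a·W(n/b) + f(n).
Here: a=27, b=3, f(n)=8n^3
Compute log_b(a) = log_3(27) = 3.
f(n) = 8n^3 = Θ(n^3). Case 2: W(n) = Θ(n^3 log n).

Case 2: W(n) = Θ(n^3 log n)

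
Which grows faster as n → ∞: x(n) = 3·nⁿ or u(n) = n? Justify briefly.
Comparing growth rates:
Growth-rate hierarchy: log n ≺ any polynomial ≺ any exponential cⁿ (c>1) ≺ n! ≺ nⁿ.
super-exponential nⁿ dominates polynomial degree 1 asymptotically.

x(n) grows faster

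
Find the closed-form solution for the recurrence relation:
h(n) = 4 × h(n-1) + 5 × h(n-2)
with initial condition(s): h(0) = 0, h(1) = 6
Recurrence: h(n) = 4 × h(n-1) + 5 × h(n-2), initial: h(0) = 0, h(1) = 6.
Characteristic equation: r² - 4r - 5 = 0, which factors as (r - 5)(r + 1) = 0, so r = 5, -1. General solution h(n) = A·5ⁿ + B·(-1)ⁿ. From h(0) = 0: A + B = 0. From h(1) = 6: 5A - 1B = 6. Solving gives A = 1, B = -1.

h(n) = 5ⁿ - (-1)ⁿ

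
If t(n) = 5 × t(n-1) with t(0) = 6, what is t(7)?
Computing step by step:
t(0) = 6
t(1) = 5 × 6 = 30
t(2) = 5 × 30 = 150
t(3) = 5 × 150 = 750
t(4) = 5 × 750 = 3750
t(5) = 5 × 3750 = 18750
t(6) = 5 × 18750 = 93750
t(7) = 5 × 93750 = 468750

468750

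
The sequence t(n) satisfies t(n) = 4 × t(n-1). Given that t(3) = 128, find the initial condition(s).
In general t(n) = 4ⁿ · t(0). At n = 3: t(0) = t(3) / 4^3 = 128 / 64 = 2.

t(0) = 2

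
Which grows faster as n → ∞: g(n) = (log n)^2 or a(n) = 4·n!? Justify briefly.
Comparing growth rates:
Growth-rate hierarchy: log n ≺ any polynomial ≺ any exponential cⁿ (c>1) ≺ n! ≺ nⁿ.
factorial dominates polylogarithmic (log n)^2 asymptotically.

a(n) grows faster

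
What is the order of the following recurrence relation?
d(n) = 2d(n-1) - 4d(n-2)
The order is the largest lag k for which d(n-k) appears. Here the deepest term is d(n-2), so the order is 2.

Order 2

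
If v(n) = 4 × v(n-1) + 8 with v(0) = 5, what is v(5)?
Computing step by step:
v(0) = 5
v(1) = 4 × 5 + 8 = 28
v(2) = 4 × 28 + 8 = 120
v(3) = 4 × 120 + 8 = 488
v(4) = 4 × 488 + 8 = 1960
v(5) = 4 × 1960 + 8 = 7848

7848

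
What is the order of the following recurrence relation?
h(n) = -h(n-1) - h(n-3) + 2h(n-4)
The order is the largest lag k for which h(n-k) appears. Here the deepest term is h(n-4), so the order is 4.

Order 4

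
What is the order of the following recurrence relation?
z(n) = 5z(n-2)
The order is the largest lag k for which z(n-k) appears. Here the deepest term is z(n-2), so the order is 2.

Order 2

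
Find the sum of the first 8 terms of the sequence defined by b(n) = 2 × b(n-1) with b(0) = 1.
Computing the sequence terms: 1, 2, 4, 8, 16, 32, 64, 128
Adding these values together:

255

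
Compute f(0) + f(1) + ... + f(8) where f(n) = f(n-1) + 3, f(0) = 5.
Computing the sequence terms: 5, 8, 11, 14, 17, 20, 23, 26, 29
Adding these values together:

153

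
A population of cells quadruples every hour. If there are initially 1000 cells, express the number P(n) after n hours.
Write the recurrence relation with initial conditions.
Each hour multiplies the count by 4, so the count after n hours depends only on the count after n-1 hours: P(n) = 4 × P(n-1). The starting count gives P(0) = 1000.
Unrolling n times gives the closed form P(n) = 1000 × 4ⁿ.

P(n) = 4 × P(n-1), P(0) = 1000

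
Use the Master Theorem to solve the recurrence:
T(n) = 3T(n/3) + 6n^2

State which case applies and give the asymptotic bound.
Master Theorem template: T(n) = a·T(n/b) + f(n).
Here: a=3, b=3, f(n)=6n^2
Compute log_b(a) = log_3(3) = 1.
f(n) = 6n^2 = Ω(n^(1+ε)) with ε = 1, and the regularity condition holds (a·f(n/b) = (a/b^2)·f(n) with a/b^2 = 3^-1 < 1). Case 3: T(n) = Θ(f(n)) = Θ(n^2).

Case 3: T(n) = Θ(n^2)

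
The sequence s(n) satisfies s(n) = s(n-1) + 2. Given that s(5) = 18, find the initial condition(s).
s(5) = s(0) + 5·2, so s(0) = 18 - 10 = 8.

s(0) = 8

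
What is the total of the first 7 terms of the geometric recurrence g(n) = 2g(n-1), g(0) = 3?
Computing the sequence terms: 3, 6, 12, 24, 48, 96, 192
Adding these values together:

381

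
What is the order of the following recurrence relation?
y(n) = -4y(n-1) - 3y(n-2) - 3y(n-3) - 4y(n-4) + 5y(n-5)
The order is the largest lag k for which y(n-k) appears. Here the deepest term is y(n-5), so the order is 5.

Order 5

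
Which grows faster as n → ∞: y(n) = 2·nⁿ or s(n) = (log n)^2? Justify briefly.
Comparing growth rates:
Growth-rate hierarchy: log n ≺ any polynomial ≺ any exponential cⁿ (c>1) ≺ n! ≺ nⁿ.
super-exponential nⁿ dominates polylogarithmic (log n)^2 asymptotically.

y(n) grows faster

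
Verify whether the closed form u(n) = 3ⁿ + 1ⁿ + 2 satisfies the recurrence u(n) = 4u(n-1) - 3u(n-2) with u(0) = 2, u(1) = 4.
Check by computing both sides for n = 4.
From the recurrence with u(0) = 2, u(1) = 4:
  u(0) = 2, u(1) = 4, u(2) = 10, u(3) = 28, u(4) = 82
  so the recurrence gives u(4) = 82.
From the proposed closed form u(n) = 3ⁿ + 1ⁿ + 2:
  u(4) = 84.
The recurrence gives 82 but the closed form gives 84, so the closed form does not satisfy the recurrence.

No, the closed form is incorrect.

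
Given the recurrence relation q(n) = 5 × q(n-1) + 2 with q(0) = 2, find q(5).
Computing step by step:
q(0) = 2
q(1) = 5 × 2 + 2 = 12
q(2) = 5 × 12 + 2 = 62
q(3) = 5 × 62 + 2 = 312
q(4) = 5 × 312 + 2 = 1562
q(5) = 5 × 1562 + 2 = 7812

7812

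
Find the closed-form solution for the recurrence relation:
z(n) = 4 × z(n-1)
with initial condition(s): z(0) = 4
Recurrence: z(n) = 4 × z(n-1), initial: z(0) = 4.
Each term is 4 times the previous, so this is geometric with ratio 4. After n steps: z(n) = z(0)·4ⁿ = 4·4ⁿ.

z(n) = 4·4ⁿ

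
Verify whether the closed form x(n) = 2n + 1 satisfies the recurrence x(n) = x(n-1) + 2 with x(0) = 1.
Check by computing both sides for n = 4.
From the recurrence with x(0) = 1:
  x(0) = 1, x(1) = 3, x(2) = 5, x(3) = 7, x(4) = 9
  so the recurrence gives x(4) = 9.
From the proposed closed form x(n) = 2n + 1:
  x(4) = 9.
Both sides give 9 at n = 4, and the initial condition(s) match, so the closed form is consistent.

Yes, the closed form is correct.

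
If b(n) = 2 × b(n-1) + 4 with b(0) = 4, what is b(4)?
Computing step by step:
b(0) = 4
b(1) = 2 × 4 + 4 = 12
b(2) = 2 × 12 + 4 = 28
b(3) = 2 × 28 + 4 = 60
b(4) = 2 × 60 + 4 = 124

124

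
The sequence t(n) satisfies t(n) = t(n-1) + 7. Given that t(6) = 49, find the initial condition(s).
t(6) = t(0) + 6·7, so t(0) = 49 - 42 = 7.

t(0) = 7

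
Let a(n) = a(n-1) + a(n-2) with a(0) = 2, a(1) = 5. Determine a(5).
Computing the sequence terms:
2, 5, 7, 12, 19, 31

31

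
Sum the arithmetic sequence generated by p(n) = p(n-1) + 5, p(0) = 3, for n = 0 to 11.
Computing the sequence terms: 3, 8, 13, 18, 23, 28, 33, 38, 43, 48, 53, 58
Adding these values together:

366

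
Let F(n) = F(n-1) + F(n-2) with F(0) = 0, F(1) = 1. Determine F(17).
Computing the sequence terms:
0, 1, 1, 2, 3, 5, 8, 13, 21, 34, 55, 89, 144, 233, 377, 610, 987, 1597

1597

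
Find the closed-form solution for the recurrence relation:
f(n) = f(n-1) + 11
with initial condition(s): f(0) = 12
Recurrence: f(n) = f(n-1) + 11, initial: f(0) = 12.
Each step adds 11, so f(n) = f(0) + 11n = 11n + 12.

f(n) = 11n + 12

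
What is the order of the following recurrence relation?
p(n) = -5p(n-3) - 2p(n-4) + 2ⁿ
The order is the largest lag k for which p(n-k) appears. Here the deepest term is p(n-4) (the 2ⁿ term is non-homogeneous and does not affect the order), so the order is 4.

Order 4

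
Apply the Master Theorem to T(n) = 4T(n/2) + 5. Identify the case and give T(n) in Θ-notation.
Master Theorem template: T(n) = a·T(n/b) + f(n).
Here: a=4, b=2, f(n)=5
Compute log_b(a) = log_2(4) = 2.
f(n) = 5 = O(n^(2-ε)) with ε = 2. Case 1: T(n) = Θ(n^log_b(a)) = Θ(n^2).

Case 1: T(n) = Θ(n^2)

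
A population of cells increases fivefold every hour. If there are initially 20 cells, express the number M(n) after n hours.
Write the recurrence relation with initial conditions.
Each hour multiplies the count by 5, so the count after n hours depends only on the count after n-1 hours: M(n) = 5 × M(n-1). The starting count gives M(0) = 20.
Unrolling n times gives the closed form M(n) = 20 × 5ⁿ.

M(n) = 5 × M(n-1), M(0) = 20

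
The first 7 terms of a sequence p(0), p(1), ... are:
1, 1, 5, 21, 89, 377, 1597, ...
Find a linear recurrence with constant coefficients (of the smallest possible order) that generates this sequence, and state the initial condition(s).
Look for the lowest-order linear relation among consecutive terms.
Observation: p(n) - 4·p(n-1) - (1)·p(n-2) = 0 holds for the shown terms, and no order-1 relation p(n) = α·p(n-1) + β fits.
Check at n=3: 4·5 + (1)·1 = 21. ✓

p(n) = 4p(n-1) + p(n-2), p(0) = 1, p(1) = 1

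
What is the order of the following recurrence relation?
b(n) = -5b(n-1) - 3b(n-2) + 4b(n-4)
The order is the largest lag k for which b(n-k) appears. Here the deepest term is b(n-4), so the order is 4.

Order 4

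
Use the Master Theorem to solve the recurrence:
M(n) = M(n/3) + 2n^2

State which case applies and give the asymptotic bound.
Master Theorem template: M(n) = a·M(n/b) + f(n).
Here: a=1, b=3, f(n)=2n^2
Compute log_b(a) = log_3(1) = 0.
f(n) = 2n^2 = Ω(n^(0+ε)) with ε = 2, and the regularity condition holds (a·f(n/b) = (a/b^2)·f(n) with a/b^2 = 3^-2 < 1). Case 3: M(n) = Θ(f(n)) = Θ(n^2).

Case 3: M(n) = Θ(n^2)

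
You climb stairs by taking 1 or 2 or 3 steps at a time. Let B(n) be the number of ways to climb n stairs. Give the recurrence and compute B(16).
Condition on the size of the last step (1 to 3): before it there were n-1, …, n-3 stairs climbed, and these cases are disjoint, so B(n) = B(n-1) + B(n-2) + B(n-3) (order-3 linear recurrence).
Initial conditions by direct count (compositions of i into parts ≤ 3): B(1) = 1; B(2) = 2; B(3) = 4.
Iterating the recurrence: B(4) = 7, B(5) = 13, B(6) = 24, B(7) = 44, B(8) = 81, B(9) = 149, B(10) = 274, B(11) = 504, B(12) = 927, B(13) = 1705, B(14) = 3136, B(15) = 5768, B(16) = 10609.

B(n) = B(n-1) + B(n-2) + B(n-3), B(1) = 1, B(2) = 2, B(3) = 4; B(16) = 10609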